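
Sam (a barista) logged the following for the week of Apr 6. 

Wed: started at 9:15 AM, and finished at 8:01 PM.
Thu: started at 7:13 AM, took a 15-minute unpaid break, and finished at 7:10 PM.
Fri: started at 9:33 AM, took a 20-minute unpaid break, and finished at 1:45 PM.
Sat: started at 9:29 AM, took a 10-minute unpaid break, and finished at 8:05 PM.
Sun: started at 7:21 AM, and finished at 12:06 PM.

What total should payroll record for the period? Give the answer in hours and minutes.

Wed: 9:15 AM–8:01 PM = 10 h 46 min
Thu: 7:13 AM–7:10 PM = 11 h 57 min; less 15 min break → 11 h 42 min
Fri: 9:33 AM–1:45 PM = 4 h 12 min; less 20 min break → 3 h 52 min
Sat: 9:29 AM–8:05 PM = 10 h 36 min; less 10 min break → 10 h 26 min
Sun: 7:21 AM–12:06 PM = 4 h 45 min
Total: 10 h 46 min + 11 h 42 min + 3 h 52 min + 10 h 26 min + 4 h 45 min = 41 h 31 min.

41 h 31 min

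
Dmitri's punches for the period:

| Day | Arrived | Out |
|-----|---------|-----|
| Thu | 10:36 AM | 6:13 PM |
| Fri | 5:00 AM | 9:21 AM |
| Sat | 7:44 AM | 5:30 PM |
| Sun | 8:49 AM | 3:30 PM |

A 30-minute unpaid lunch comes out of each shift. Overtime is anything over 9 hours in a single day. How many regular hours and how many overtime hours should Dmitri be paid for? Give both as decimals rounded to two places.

Thu: 10:36 AM–6:13 PM = 7 h 37 min; less 30 min break → 7 h 7 min
Fri: 5:00 AM–9:21 AM = 4 h 21 min; less 30 min break → 3 h 51 min
Sat: 7:44 AM–5:30 PM = 9 h 46 min; less 30 min break → 9 h 16 min
Sun: 8:49 AM–3:30 PM = 6 h 41 min; less 30 min break → 6 h 11 min
Thu reg 7 h 7 min / OT 0 h 0 min; Fri reg 3 h 51 min / OT 0 h 0 min; Sat reg 9 h 0 min / OT 0 h 16 min; Sun reg 6 h 11 min / OT 0 h 0 min.
Totals: regular 26 h 9 min, overtime 0 h 16 min.

Regular 26.15 hours, overtime 0.27 hours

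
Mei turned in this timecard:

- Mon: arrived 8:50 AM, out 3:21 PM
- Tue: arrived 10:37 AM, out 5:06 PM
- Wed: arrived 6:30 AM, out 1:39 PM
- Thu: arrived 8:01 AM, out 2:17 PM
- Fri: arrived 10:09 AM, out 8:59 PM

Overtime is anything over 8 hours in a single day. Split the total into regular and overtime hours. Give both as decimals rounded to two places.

Mon: 8:50 AM–3:21 PM = 6 h 31 min
Tue: 10:37 AM–5:06 PM = 6 h 29 min
Wed: 6:30 AM–1:39 PM = 7 h 9 min
Thu: 8:01 AM–2:17 PM = 6 h 16 min
Fri: 10:09 AM–8:59 PM = 10 h 50 min
Mon reg 6 h 31 min / OT 0 h 0 min; Tue reg 6 h 29 min / OT 0 h 0 min; Wed reg 7 h 9 min / OT 0 h 0 min; Thu reg 6 h 16 min / OT 0 h 0 min; Fri reg 8 h 0 min / OT 2 h 50 min.
Totals: regular 34 h 25 min, overtime 2 h 50 min.

Regular 34.42 hours, overtime 2.83 hours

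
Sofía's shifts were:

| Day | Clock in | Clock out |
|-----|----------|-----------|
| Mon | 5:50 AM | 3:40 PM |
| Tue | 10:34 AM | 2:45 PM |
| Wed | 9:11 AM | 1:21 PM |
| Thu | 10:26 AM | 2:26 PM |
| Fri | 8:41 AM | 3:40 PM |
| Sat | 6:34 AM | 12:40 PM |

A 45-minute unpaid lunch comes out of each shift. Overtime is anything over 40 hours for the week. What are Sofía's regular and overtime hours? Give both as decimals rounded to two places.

Mon: 5:50 AM–3:40 PM = 9 h 50 min; less 45 min break → 9 h 5 min
Tue: 10:34 AM–2:45 PM = 4 h 11 min; less 45 min break → 3 h 26 min
Wed: 9:11 AM–1:21 PM = 4 h 10 min; less 45 min break → 3 h 25 min
Thu: 10:26 AM–2:26 PM = 4 h 0 min; less 45 min break → 3 h 15 min
Fri: 8:41 AM–3:40 PM = 6 h 59 min; less 45 min break → 6 h 14 min
Sat: 6:34 AM–12:40 PM = 6 h 6 min; less 45 min break → 5 h 21 min
Total worked: 30 h 46 min = 30.77 h.
Threshold 40 h → overtime 0 h 0 min, regular 30 h 46 min.

Regular 30.77 hours, overtime 0.00 hours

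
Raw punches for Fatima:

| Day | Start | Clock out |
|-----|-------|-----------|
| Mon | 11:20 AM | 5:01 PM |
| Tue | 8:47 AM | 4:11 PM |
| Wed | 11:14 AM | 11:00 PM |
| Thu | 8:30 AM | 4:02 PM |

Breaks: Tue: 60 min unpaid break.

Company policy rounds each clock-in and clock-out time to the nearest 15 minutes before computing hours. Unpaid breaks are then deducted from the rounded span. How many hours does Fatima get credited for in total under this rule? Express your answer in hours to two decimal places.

Mon: in 11:20 AM→11:15 AM, out 5:01 PM→5:00 PM; 5 h 45 min
Tue: in 8:47 AM→8:45 AM, out 4:11 PM→4:15 PM; 7 h 30 min − 60 min = 6 h 30 min
Wed: in 11:14 AM→11:15 AM, out 11:00 PM→11:00 PM; 11 h 45 min
Thu: in 8:30 AM→8:30 AM, out 4:02 PM→4:00 PM; 7 h 30 min
Total credited: 31 h 30 min.

31.50 hours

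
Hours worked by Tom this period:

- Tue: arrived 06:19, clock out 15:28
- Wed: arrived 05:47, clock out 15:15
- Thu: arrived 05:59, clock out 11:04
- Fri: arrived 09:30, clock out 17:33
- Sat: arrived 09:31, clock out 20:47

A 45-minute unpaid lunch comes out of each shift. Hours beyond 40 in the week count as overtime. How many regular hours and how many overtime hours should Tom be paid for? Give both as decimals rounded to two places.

Regular 39.27 hours, overtime 0.00 hours

Tue: 06:19–15:28 = 9 h 9 min; less 45 min break → 8 h 24 min
Wed: 05:47–15:15 = 9 h 28 min; less 45 min break → 8 h 43 min
Thu: 05:59–11:04 = 5 h 5 min; less 45 min break → 4 h 20 min
Fri: 09:30–17:33 = 8 h 3 min; less 45 min break → 7 h 18 min
Sat: 09:31–20:47 = 11 h 16 min; less 45 min break → 10 h 31 min
Total worked: 39 h 16 min = 39.27 h.
Threshold 40 h → overtime 0 h 0 min, regular 39 h 16 min.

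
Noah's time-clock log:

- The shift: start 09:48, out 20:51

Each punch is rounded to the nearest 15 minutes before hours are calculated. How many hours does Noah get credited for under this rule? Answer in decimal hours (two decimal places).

11.00 hours

The shift: in 09:48→09:45, out 20:51→20:45; 11 h 0 min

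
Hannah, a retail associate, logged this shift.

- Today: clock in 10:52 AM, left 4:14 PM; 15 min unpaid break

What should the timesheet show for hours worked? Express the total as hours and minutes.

Today: 10:52 AM–4:14 PM = 5 h 22 min; less 15 min break → 5 h 7 min

5 h 7 min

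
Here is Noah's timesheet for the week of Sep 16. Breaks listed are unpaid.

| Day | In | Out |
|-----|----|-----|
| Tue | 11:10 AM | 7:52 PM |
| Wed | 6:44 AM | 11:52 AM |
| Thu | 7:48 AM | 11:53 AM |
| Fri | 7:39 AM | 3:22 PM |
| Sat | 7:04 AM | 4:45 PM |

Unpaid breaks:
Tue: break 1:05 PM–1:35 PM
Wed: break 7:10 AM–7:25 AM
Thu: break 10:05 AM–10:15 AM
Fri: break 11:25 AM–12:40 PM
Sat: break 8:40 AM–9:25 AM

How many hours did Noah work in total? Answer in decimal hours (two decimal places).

32.40 hours

Tue: 11:10 AM–7:52 PM = 8 h 42 min; less 30 min break → 8 h 12 min
Wed: 6:44 AM–11:52 AM = 5 h 8 min; less 15 min break → 4 h 53 min
Thu: 7:48 AM–11:53 AM = 4 h 5 min; less 10 min break → 3 h 55 min
Fri: 7:39 AM–3:22 PM = 7 h 43 min; less 75 min break → 6 h 28 min
Sat: 7:04 AM–4:45 PM = 9 h 41 min; less 45 min break → 8 h 56 min
Total: 8 h 12 min + 4 h 53 min + 3 h 55 min + 6 h 28 min + 8 h 56 min = 32 h 24 min.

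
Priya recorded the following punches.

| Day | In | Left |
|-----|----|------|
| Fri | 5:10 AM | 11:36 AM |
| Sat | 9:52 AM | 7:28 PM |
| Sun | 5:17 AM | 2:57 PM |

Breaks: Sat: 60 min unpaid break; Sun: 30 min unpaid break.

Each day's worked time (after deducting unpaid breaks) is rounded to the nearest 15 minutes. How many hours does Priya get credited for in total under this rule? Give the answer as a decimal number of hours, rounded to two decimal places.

Fri: 5:10 AM–11:36 AM = 6 h 26 min → rounds to 6 h 30 min
Sat: 9:52 AM–7:28 PM = 9 h 36 min − 60 min = 8 h 36 min → rounds to 8 h 30 min
Sun: 5:17 AM–2:57 PM = 9 h 40 min − 30 min = 9 h 10 min → rounds to 9 h 15 min
Total credited: 24 h 15 min.

24.25 hours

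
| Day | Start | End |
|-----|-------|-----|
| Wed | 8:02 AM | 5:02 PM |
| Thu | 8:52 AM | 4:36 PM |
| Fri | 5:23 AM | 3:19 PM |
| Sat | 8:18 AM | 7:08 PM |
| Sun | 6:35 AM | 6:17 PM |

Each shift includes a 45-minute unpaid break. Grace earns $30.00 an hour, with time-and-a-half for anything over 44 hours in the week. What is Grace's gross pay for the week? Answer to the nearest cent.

$1385.25

Wed: 8:02 AM–5:02 PM = 9 h 0 min; less 45 min break → 8 h 15 min
Thu: 8:52 AM–4:36 PM = 7 h 44 min; less 45 min break → 6 h 59 min
Fri: 5:23 AM–3:19 PM = 9 h 56 min; less 45 min break → 9 h 11 min
Sat: 8:18 AM–7:08 PM = 10 h 50 min; less 45 min break → 10 h 5 min
Sun: 6:35 AM–6:17 PM = 11 h 42 min; less 45 min break → 10 h 57 min
Total worked: 45 h 27 min = 2727 min.
Regular 44 h 0 min = 2640 min at $30.00/h; overtime 1 h 27 min = 87 min at $45.00/h.
Pay = (2640 × $30.00 + 87 × $45.00) ÷ 60 = $1385.25.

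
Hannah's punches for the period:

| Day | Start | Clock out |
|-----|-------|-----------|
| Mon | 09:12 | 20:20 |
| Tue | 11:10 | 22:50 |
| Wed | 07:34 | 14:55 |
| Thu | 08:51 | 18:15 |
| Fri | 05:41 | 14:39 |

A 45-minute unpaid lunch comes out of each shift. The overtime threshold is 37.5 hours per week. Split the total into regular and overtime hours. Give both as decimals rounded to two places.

Mon: 09:12–20:20 = 11 h 8 min; less 45 min break → 10 h 23 min
Tue: 11:10–22:50 = 11 h 40 min; less 45 min break → 10 h 55 min
Wed: 07:34–14:55 = 7 h 21 min; less 45 min break → 6 h 36 min
Thu: 08:51–18:15 = 9 h 24 min; less 45 min break → 8 h 39 min
Fri: 05:41–14:39 = 8 h 58 min; less 45 min break → 8 h 13 min
Total worked: 44 h 46 min = 44.77 h.
Threshold 37.5 h → overtime 7 h 16 min, regular 37 h 30 min.

Regular 37.50 hours, overtime 7.27 hours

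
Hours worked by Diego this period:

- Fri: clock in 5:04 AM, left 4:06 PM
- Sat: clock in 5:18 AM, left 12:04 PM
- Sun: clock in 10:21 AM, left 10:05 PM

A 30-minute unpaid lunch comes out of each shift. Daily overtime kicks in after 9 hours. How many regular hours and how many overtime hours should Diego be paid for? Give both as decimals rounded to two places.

Regular 24.27 hours, overtime 3.77 hours

Fri: 5:04 AM–4:06 PM = 11 h 2 min; less 30 min break → 10 h 32 min
Sat: 5:18 AM–12:04 PM = 6 h 46 min; less 30 min break → 6 h 16 min
Sun: 10:21 AM–10:05 PM = 11 h 44 min; less 30 min break → 11 h 14 min
Fri reg 9 h 0 min / OT 1 h 32 min; Sat reg 6 h 16 min / OT 0 h 0 min; Sun reg 9 h 0 min / OT 2 h 14 min.
Totals: regular 24 h 16 min, overtime 3 h 46 min.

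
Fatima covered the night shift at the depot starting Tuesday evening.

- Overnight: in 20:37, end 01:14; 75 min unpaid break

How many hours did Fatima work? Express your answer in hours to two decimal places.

Overnight: 20:37 → midnight = 3 h 23 min; midnight → 01:14 = 1 h 14 min; span 4 h 37 min; less 75 min break → 3 h 22 min

3.37 hours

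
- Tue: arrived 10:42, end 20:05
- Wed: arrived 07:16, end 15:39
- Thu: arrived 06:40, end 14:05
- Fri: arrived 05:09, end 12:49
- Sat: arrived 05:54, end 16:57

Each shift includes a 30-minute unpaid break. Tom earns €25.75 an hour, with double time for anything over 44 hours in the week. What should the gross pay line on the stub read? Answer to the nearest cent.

Tue: 10:42–20:05 = 9 h 23 min; less 30 min break → 8 h 53 min
Wed: 07:16–15:39 = 8 h 23 min; less 30 min break → 7 h 53 min
Thu: 06:40–14:05 = 7 h 25 min; less 30 min break → 6 h 55 min
Fri: 05:09–12:49 = 7 h 40 min; less 30 min break → 7 h 10 min
Sat: 05:54–16:57 = 11 h 3 min; less 30 min break → 10 h 33 min
Total worked: 41 h 24 min = 2484 min.
Regular 41 h 24 min = 2484 min at €25.75/h; overtime 0 h 0 min = 0 min at €51.50/h.
Pay = (2484 × €25.75 + 0 × €51.50) ÷ 60 = €1066.05.

€1066.05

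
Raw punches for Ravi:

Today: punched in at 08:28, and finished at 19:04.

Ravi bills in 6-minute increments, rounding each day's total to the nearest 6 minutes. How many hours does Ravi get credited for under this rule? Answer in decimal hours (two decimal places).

10.60 hours

Today: 08:28–19:04 = 10 h 36 min → rounds to 10 h 36 min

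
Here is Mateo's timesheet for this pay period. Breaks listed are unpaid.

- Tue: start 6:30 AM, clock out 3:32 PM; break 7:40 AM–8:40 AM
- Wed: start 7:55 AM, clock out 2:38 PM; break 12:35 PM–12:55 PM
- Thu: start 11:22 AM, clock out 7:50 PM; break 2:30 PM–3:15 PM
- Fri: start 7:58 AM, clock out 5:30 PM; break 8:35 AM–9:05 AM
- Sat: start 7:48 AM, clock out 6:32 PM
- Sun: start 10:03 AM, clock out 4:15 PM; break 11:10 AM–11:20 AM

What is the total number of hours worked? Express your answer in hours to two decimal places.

47.93 hours

Tue: 6:30 AM–3:32 PM = 9 h 2 min; less 60 min break → 8 h 2 min
Wed: 7:55 AM–2:38 PM = 6 h 43 min; less 20 min break → 6 h 23 min
Thu: 11:22 AM–7:50 PM = 8 h 28 min; less 45 min break → 7 h 43 min
Fri: 7:58 AM–5:30 PM = 9 h 32 min; less 30 min break → 9 h 2 min
Sat: 7:48 AM–6:32 PM = 10 h 44 min
Sun: 10:03 AM–4:15 PM = 6 h 12 min; less 10 min break → 6 h 2 min
Total: 8 h 2 min + 6 h 23 min + 7 h 43 min + 9 h 2 min + 10 h 44 min + 6 h 2 min = 47 h 56 min.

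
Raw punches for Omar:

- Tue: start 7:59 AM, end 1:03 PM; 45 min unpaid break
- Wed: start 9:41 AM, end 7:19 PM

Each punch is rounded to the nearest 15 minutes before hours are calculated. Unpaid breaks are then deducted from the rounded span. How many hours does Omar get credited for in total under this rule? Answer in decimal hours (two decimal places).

Tue: in 7:59 AM→8:00 AM, out 1:03 PM→1:00 PM; 5 h 0 min − 45 min = 4 h 15 min
Wed: in 9:41 AM→9:45 AM, out 7:19 PM→7:15 PM; 9 h 30 min
Total credited: 13 h 45 min.

13.75 hours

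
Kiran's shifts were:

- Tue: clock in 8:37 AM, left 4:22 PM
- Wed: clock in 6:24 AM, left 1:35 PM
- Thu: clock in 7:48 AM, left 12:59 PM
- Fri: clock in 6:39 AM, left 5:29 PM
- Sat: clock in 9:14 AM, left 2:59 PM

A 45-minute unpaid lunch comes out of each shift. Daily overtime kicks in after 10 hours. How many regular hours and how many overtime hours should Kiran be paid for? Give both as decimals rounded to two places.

Regular 32.87 hours, overtime 0.08 hours

Tue: 8:37 AM–4:22 PM = 7 h 45 min; less 45 min break → 7 h 0 min
Wed: 6:24 AM–1:35 PM = 7 h 11 min; less 45 min break → 6 h 26 min
Thu: 7:48 AM–12:59 PM = 5 h 11 min; less 45 min break → 4 h 26 min
Fri: 6:39 AM–5:29 PM = 10 h 50 min; less 45 min break → 10 h 5 min
Sat: 9:14 AM–2:59 PM = 5 h 45 min; less 45 min break → 5 h 0 min
Tue reg 7 h 0 min / OT 0 h 0 min; Wed reg 6 h 26 min / OT 0 h 0 min; Thu reg 4 h 26 min / OT 0 h 0 min; Fri reg 10 h 0 min / OT 0 h 5 min; Sat reg 5 h 0 min / OT 0 h 0 min.
Totals: regular 32 h 52 min, overtime 0 h 5 min.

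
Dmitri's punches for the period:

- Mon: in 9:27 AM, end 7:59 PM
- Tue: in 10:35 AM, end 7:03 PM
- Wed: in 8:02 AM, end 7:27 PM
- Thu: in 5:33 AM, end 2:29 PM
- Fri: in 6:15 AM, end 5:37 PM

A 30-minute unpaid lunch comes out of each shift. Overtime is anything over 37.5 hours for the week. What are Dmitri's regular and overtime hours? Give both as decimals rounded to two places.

Regular 37.50 hours, overtime 10.72 hours

Mon: 9:27 AM–7:59 PM = 10 h 32 min; less 30 min break → 10 h 2 min
Tue: 10:35 AM–7:03 PM = 8 h 28 min; less 30 min break → 7 h 58 min
Wed: 8:02 AM–7:27 PM = 11 h 25 min; less 30 min break → 10 h 55 min
Thu: 5:33 AM–2:29 PM = 8 h 56 min; less 30 min break → 8 h 26 min
Fri: 6:15 AM–5:37 PM = 11 h 22 min; less 30 min break → 10 h 52 min
Total worked: 48 h 13 min = 48.22 h.
Threshold 37.5 h → overtime 10 h 43 min, regular 37 h 30 min.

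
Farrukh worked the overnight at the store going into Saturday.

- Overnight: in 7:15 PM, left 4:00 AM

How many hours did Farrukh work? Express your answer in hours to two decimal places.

8.75 hours

Overnight: 7:15 PM → midnight = 4 h 45 min; midnight → 4:00 AM = 4 h 0 min; span 8 h 45 min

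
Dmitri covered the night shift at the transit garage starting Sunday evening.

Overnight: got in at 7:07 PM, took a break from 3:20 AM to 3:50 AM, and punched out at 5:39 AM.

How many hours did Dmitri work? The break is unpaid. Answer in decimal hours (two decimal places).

10.03 hours

Overnight: 7:07 PM → midnight = 4 h 53 min; midnight → 5:39 AM = 5 h 39 min; span 10 h 32 min; less 30 min break → 10 h 2 min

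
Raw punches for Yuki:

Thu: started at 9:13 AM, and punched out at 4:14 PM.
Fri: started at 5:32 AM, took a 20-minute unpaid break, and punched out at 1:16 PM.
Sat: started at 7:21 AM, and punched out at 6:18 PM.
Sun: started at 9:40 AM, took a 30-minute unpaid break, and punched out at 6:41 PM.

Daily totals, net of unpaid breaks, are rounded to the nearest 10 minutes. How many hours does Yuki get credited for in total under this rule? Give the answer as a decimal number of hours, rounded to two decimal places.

33.83 hours

Thu: 9:13 AM–4:14 PM = 7 h 1 min → rounds to 7 h 0 min
Fri: 5:32 AM–1:16 PM = 7 h 44 min − 20 min = 7 h 24 min → rounds to 7 h 20 min
Sat: 7:21 AM–6:18 PM = 10 h 57 min → rounds to 11 h 0 min
Sun: 9:40 AM–6:41 PM = 9 h 1 min − 30 min = 8 h 31 min → rounds to 8 h 30 min
Total credited: 33 h 50 min.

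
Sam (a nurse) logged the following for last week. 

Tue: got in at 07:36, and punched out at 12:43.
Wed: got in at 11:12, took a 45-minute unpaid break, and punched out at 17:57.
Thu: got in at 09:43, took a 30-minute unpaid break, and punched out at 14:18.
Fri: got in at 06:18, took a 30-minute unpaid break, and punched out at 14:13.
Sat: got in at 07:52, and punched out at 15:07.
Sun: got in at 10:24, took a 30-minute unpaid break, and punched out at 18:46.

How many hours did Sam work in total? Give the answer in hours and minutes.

Tue: 07:36–12:43 = 5 h 7 min
Wed: 11:12–17:57 = 6 h 45 min; less 45 min break → 6 h 0 min
Thu: 09:43–14:18 = 4 h 35 min; less 30 min break → 4 h 5 min
Fri: 06:18–14:13 = 7 h 55 min; less 30 min break → 7 h 25 min
Sat: 07:52–15:07 = 7 h 15 min
Sun: 10:24–18:46 = 8 h 22 min; less 30 min break → 7 h 52 min
Total: 5 h 7 min + 6 h 0 min + 4 h 5 min + 7 h 25 min + 7 h 15 min + 7 h 52 min = 37 h 44 min.

37 h 44 min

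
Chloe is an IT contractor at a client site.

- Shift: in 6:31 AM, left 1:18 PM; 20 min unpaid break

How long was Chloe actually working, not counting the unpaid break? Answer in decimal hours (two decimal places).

6.45 hours

Shift: 6:31 AM–1:18 PM = 6 h 47 min; less 20 min break → 6 h 27 min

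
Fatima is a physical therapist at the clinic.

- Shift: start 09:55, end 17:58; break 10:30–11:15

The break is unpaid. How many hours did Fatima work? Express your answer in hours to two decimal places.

7.30 hours

Shift: 09:55–17:58 = 8 h 3 min; less 45 min break → 7 h 18 min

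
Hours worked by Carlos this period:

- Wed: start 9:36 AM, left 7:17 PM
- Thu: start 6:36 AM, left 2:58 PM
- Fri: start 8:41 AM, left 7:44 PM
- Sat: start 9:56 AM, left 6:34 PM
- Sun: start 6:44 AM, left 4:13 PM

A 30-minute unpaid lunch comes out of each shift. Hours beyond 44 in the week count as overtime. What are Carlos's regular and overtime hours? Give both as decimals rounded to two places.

Regular 44.00 hours, overtime 0.72 hours

Wed: 9:36 AM–7:17 PM = 9 h 41 min; less 30 min break → 9 h 11 min
Thu: 6:36 AM–2:58 PM = 8 h 22 min; less 30 min break → 7 h 52 min
Fri: 8:41 AM–7:44 PM = 11 h 3 min; less 30 min break → 10 h 33 min
Sat: 9:56 AM–6:34 PM = 8 h 38 min; less 30 min break → 8 h 8 min
Sun: 6:44 AM–4:13 PM = 9 h 29 min; less 30 min break → 8 h 59 min
Total worked: 44 h 43 min = 44.72 h.
Threshold 44 h → overtime 0 h 43 min, regular 44 h 0 min.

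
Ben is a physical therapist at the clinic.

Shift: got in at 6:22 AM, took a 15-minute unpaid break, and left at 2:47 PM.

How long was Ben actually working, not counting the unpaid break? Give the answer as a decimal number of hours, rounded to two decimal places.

8.17 hours

Shift: 6:22 AM–2:47 PM = 8 h 25 min; less 15 min break → 8 h 10 min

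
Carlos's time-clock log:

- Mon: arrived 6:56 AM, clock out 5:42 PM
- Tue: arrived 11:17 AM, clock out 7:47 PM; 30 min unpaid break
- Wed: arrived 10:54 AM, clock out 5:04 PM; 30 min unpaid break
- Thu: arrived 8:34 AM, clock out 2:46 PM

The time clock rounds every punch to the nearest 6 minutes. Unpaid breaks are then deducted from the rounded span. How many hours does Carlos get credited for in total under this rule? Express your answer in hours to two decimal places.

30.70 hours

Mon: in 6:56 AM→6:54 AM, out 5:42 PM→5:42 PM; 10 h 48 min
Tue: in 11:17 AM→11:18 AM, out 7:47 PM→7:48 PM; 8 h 30 min − 30 min = 8 h 0 min
Wed: in 10:54 AM→10:54 AM, out 5:04 PM→5:06 PM; 6 h 12 min − 30 min = 5 h 42 min
Thu: in 8:34 AM→8:36 AM, out 2:46 PM→2:48 PM; 6 h 12 min
Total credited: 30 h 42 min.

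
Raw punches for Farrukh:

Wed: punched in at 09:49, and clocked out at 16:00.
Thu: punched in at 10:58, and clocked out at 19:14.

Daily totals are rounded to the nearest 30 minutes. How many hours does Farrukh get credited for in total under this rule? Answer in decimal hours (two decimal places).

Wed: 09:49–16:00 = 6 h 11 min → rounds to 6 h 0 min
Thu: 10:58–19:14 = 8 h 16 min → rounds to 8 h 30 min
Total credited: 14 h 30 min.

14.50 hours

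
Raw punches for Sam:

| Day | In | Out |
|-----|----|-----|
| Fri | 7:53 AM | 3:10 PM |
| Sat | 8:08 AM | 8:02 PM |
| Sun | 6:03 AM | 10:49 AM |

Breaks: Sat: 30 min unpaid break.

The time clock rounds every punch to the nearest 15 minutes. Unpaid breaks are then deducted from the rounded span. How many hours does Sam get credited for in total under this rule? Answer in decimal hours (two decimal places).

23.25 hours

Fri: in 7:53 AM→8:00 AM, out 3:10 PM→3:15 PM; 7 h 15 min
Sat: in 8:08 AM→8:15 AM, out 8:02 PM→8:00 PM; 11 h 45 min − 30 min = 11 h 15 min
Sun: in 6:03 AM→6:00 AM, out 10:49 AM→10:45 AM; 4 h 45 min
Total credited: 23 h 15 min.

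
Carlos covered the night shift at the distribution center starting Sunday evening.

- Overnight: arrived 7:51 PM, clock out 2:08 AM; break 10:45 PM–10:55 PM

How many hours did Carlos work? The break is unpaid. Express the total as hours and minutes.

6 h 7 min

Overnight: 7:51 PM → midnight = 4 h 9 min; midnight → 2:08 AM = 2 h 8 min; span 6 h 17 min; less 10 min break → 6 h 7 min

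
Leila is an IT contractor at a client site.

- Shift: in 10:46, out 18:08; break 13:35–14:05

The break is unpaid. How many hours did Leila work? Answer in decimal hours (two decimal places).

6.87 hours

Shift: 10:46–18:08 = 7 h 22 min; less 30 min break → 6 h 52 min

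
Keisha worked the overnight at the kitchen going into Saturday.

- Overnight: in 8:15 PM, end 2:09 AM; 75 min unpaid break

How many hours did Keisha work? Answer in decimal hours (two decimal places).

Overnight: 8:15 PM → midnight = 3 h 45 min; midnight → 2:09 AM = 2 h 9 min; span 5 h 54 min; less 75 min break → 4 h 39 min

4.65 hours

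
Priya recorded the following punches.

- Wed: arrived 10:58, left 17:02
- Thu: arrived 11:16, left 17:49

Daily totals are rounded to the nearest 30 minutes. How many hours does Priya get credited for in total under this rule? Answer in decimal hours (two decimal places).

12.50 hours

Wed: 10:58–17:02 = 6 h 4 min → rounds to 6 h 0 min
Thu: 11:16–17:49 = 6 h 33 min → rounds to 6 h 30 min
Total credited: 12 h 30 min.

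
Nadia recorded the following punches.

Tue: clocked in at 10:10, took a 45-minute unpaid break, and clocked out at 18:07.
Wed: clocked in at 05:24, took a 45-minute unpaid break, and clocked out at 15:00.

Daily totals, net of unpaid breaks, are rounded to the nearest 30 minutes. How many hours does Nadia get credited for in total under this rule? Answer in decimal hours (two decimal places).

Tue: 10:10–18:07 = 7 h 57 min − 45 min = 7 h 12 min → rounds to 7 h 0 min
Wed: 05:24–15:00 = 9 h 36 min − 45 min = 8 h 51 min → rounds to 9 h 0 min
Total credited: 16 h 0 min.

16.00 hours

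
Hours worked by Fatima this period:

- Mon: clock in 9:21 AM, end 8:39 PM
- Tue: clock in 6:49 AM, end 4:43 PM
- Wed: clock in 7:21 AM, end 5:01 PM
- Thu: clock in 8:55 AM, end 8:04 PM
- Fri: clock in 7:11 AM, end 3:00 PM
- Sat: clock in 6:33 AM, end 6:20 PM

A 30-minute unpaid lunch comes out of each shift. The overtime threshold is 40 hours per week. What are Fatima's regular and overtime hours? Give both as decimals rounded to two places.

Regular 40.00 hours, overtime 18.62 hours

Mon: 9:21 AM–8:39 PM = 11 h 18 min; less 30 min break → 10 h 48 min
Tue: 6:49 AM–4:43 PM = 9 h 54 min; less 30 min break → 9 h 24 min
Wed: 7:21 AM–5:01 PM = 9 h 40 min; less 30 min break → 9 h 10 min
Thu: 8:55 AM–8:04 PM = 11 h 9 min; less 30 min break → 10 h 39 min
Fri: 7:11 AM–3:00 PM = 7 h 49 min; less 30 min break → 7 h 19 min
Sat: 6:33 AM–6:20 PM = 11 h 47 min; less 30 min break → 11 h 17 min
Total worked: 58 h 37 min = 58.62 h.
Threshold 40 h → overtime 18 h 37 min, regular 40 h 0 min.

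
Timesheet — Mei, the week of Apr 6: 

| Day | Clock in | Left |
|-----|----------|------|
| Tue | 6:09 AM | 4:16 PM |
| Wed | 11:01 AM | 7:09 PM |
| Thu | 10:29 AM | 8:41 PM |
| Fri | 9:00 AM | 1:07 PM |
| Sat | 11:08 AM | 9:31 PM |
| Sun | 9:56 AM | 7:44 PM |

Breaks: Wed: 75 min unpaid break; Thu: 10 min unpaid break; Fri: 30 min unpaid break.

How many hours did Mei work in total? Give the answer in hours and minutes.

Tue: 6:09 AM–4:16 PM = 10 h 7 min
Wed: 11:01 AM–7:09 PM = 8 h 8 min; less 75 min break → 6 h 53 min
Thu: 10:29 AM–8:41 PM = 10 h 12 min; less 10 min break → 10 h 2 min
Fri: 9:00 AM–1:07 PM = 4 h 7 min; less 30 min break → 3 h 37 min
Sat: 11:08 AM–9:31 PM = 10 h 23 min
Sun: 9:56 AM–7:44 PM = 9 h 48 min
Total: 10 h 7 min + 6 h 53 min + 10 h 2 min + 3 h 37 min + 10 h 23 min + 9 h 48 min = 50 h 50 min.

50 h 50 min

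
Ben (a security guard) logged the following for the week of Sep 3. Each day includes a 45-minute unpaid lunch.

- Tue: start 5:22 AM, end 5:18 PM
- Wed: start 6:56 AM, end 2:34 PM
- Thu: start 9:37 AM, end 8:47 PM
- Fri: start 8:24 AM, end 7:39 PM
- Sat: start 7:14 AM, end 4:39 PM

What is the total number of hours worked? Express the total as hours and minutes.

47 h 39 min

Tue: 5:22 AM–5:18 PM = 11 h 56 min; less 45 min break → 11 h 11 min
Wed: 6:56 AM–2:34 PM = 7 h 38 min; less 45 min break → 6 h 53 min
Thu: 9:37 AM–8:47 PM = 11 h 10 min; less 45 min break → 10 h 25 min
Fri: 8:24 AM–7:39 PM = 11 h 15 min; less 45 min break → 10 h 30 min
Sat: 7:14 AM–4:39 PM = 9 h 25 min; less 45 min break → 8 h 40 min
Total: 11 h 11 min + 6 h 53 min + 10 h 25 min + 10 h 30 min + 8 h 40 min = 47 h 39 min.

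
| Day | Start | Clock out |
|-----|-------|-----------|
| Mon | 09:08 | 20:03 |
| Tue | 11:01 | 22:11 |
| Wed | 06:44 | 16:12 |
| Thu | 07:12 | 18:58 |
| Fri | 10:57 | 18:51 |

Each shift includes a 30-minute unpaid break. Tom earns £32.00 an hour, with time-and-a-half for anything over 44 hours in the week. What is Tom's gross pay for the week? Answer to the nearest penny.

Mon: 09:08–20:03 = 10 h 55 min; less 30 min break → 10 h 25 min
Tue: 11:01–22:11 = 11 h 10 min; less 30 min break → 10 h 40 min
Wed: 06:44–16:12 = 9 h 28 min; less 30 min break → 8 h 58 min
Thu: 07:12–18:58 = 11 h 46 min; less 30 min break → 11 h 16 min
Fri: 10:57–18:51 = 7 h 54 min; less 30 min break → 7 h 24 min
Total worked: 48 h 43 min = 2923 min.
Regular 44 h 0 min = 2640 min at £32.00/h; overtime 4 h 43 min = 283 min at £48.00/h.
Pay = (2640 × £32.00 + 283 × £48.00) ÷ 60 = £1634.40.

£1634.40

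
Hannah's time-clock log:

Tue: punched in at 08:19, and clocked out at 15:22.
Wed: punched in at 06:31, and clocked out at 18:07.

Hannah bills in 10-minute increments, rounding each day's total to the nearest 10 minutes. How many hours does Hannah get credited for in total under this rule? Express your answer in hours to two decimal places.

Tue: 08:19–15:22 = 7 h 3 min → rounds to 7 h 0 min
Wed: 06:31–18:07 = 11 h 36 min → rounds to 11 h 40 min
Total credited: 18 h 40 min.

18.67 hours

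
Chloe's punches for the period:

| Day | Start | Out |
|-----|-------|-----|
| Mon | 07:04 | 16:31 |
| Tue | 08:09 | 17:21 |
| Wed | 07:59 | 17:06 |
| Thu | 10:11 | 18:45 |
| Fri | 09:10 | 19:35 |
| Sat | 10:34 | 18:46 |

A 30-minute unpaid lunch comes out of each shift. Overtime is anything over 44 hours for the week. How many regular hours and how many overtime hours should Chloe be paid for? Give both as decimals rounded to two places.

Mon: 07:04–16:31 = 9 h 27 min; less 30 min break → 8 h 57 min
Tue: 08:09–17:21 = 9 h 12 min; less 30 min break → 8 h 42 min
Wed: 07:59–17:06 = 9 h 7 min; less 30 min break → 8 h 37 min
Thu: 10:11–18:45 = 8 h 34 min; less 30 min break → 8 h 4 min
Fri: 09:10–19:35 = 10 h 25 min; less 30 min break → 9 h 55 min
Sat: 10:34–18:46 = 8 h 12 min; less 30 min break → 7 h 42 min
Total worked: 51 h 57 min = 51.95 h.
Threshold 44 h → overtime 7 h 57 min, regular 44 h 0 min.

Regular 44.00 hours, overtime 7.95 hours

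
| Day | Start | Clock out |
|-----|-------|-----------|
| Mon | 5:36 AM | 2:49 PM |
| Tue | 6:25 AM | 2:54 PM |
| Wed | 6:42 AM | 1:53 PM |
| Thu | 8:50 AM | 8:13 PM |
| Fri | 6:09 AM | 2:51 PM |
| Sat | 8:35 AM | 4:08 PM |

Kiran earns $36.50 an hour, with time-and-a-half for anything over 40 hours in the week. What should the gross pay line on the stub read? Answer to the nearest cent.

$2145.29

Mon: 5:36 AM–2:49 PM = 9 h 13 min
Tue: 6:25 AM–2:54 PM = 8 h 29 min
Wed: 6:42 AM–1:53 PM = 7 h 11 min
Thu: 8:50 AM–8:13 PM = 11 h 23 min
Fri: 6:09 AM–2:51 PM = 8 h 42 min
Sat: 8:35 AM–4:08 PM = 7 h 33 min
Total worked: 52 h 31 min = 3151 min.
Regular 40 h 0 min = 2400 min at $36.50/h; overtime 12 h 31 min = 751 min at $54.75/h.
Pay = (2400 × $36.50 + 751 × $54.75) ÷ 60 = $2145.29.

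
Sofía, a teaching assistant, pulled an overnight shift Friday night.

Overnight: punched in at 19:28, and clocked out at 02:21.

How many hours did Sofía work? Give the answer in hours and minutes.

6 h 53 min

Overnight: 19:28 → midnight = 4 h 32 min; midnight → 02:21 = 2 h 21 min; span 6 h 53 min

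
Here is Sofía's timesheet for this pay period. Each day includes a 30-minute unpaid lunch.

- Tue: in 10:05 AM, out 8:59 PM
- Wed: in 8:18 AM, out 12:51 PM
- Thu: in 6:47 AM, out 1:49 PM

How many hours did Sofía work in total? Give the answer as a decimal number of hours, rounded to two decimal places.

20.98 hours

Tue: 10:05 AM–8:59 PM = 10 h 54 min; less 30 min break → 10 h 24 min
Wed: 8:18 AM–12:51 PM = 4 h 33 min; less 30 min break → 4 h 3 min
Thu: 6:47 AM–1:49 PM = 7 h 2 min; less 30 min break → 6 h 32 min
Total: 10 h 24 min + 4 h 3 min + 6 h 32 min = 20 h 59 min.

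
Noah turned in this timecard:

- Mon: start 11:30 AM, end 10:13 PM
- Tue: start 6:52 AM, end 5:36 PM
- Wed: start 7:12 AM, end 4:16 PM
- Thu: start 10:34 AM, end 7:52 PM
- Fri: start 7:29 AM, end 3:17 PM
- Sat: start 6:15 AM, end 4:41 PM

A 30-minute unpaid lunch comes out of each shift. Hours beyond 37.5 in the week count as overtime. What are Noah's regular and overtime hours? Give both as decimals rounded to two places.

Mon: 11:30 AM–10:13 PM = 10 h 43 min; less 30 min break → 10 h 13 min
Tue: 6:52 AM–5:36 PM = 10 h 44 min; less 30 min break → 10 h 14 min
Wed: 7:12 AM–4:16 PM = 9 h 4 min; less 30 min break → 8 h 34 min
Thu: 10:34 AM–7:52 PM = 9 h 18 min; less 30 min break → 8 h 48 min
Fri: 7:29 AM–3:17 PM = 7 h 48 min; less 30 min break → 7 h 18 min
Sat: 6:15 AM–4:41 PM = 10 h 26 min; less 30 min break → 9 h 56 min
Total worked: 55 h 3 min = 55.05 h.
Threshold 37.5 h → overtime 17 h 33 min, regular 37 h 30 min.

Regular 37.50 hours, overtime 17.55 hours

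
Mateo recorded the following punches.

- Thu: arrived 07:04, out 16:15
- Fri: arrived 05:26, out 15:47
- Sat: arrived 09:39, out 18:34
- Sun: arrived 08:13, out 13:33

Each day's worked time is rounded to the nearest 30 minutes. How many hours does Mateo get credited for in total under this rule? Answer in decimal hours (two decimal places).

Thu: 07:04–16:15 = 9 h 11 min → rounds to 9 h 0 min
Fri: 05:26–15:47 = 10 h 21 min → rounds to 10 h 30 min
Sat: 09:39–18:34 = 8 h 55 min → rounds to 9 h 0 min
Sun: 08:13–13:33 = 5 h 20 min → rounds to 5 h 30 min
Total credited: 34 h 0 min.

34.00 hours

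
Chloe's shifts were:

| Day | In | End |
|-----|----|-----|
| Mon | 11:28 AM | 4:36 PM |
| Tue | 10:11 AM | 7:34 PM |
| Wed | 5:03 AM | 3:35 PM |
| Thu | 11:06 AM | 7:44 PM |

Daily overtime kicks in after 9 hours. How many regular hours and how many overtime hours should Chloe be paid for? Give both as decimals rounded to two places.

Regular 31.77 hours, overtime 1.92 hours

Mon: 11:28 AM–4:36 PM = 5 h 8 min
Tue: 10:11 AM–7:34 PM = 9 h 23 min
Wed: 5:03 AM–3:35 PM = 10 h 32 min
Thu: 11:06 AM–7:44 PM = 8 h 38 min
Mon reg 5 h 8 min / OT 0 h 0 min; Tue reg 9 h 0 min / OT 0 h 23 min; Wed reg 9 h 0 min / OT 1 h 32 min; Thu reg 8 h 38 min / OT 0 h 0 min.
Totals: regular 31 h 46 min, overtime 1 h 55 min.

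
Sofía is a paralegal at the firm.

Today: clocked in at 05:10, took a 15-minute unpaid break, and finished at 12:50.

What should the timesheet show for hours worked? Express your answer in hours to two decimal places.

7.42 hours

Today: 05:10–12:50 = 7 h 40 min; less 15 min break → 7 h 25 min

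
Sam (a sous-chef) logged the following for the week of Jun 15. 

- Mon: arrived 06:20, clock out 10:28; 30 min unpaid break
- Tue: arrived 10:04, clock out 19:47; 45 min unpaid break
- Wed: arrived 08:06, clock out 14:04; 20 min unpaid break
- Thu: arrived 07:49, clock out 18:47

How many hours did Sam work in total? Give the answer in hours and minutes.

29 h 12 min

Mon: 06:20–10:28 = 4 h 8 min; less 30 min break → 3 h 38 min
Tue: 10:04–19:47 = 9 h 43 min; less 45 min break → 8 h 58 min
Wed: 08:06–14:04 = 5 h 58 min; less 20 min break → 5 h 38 min
Thu: 07:49–18:47 = 10 h 58 min
Total: 3 h 38 min + 8 h 58 min + 5 h 38 min + 10 h 58 min = 29 h 12 min.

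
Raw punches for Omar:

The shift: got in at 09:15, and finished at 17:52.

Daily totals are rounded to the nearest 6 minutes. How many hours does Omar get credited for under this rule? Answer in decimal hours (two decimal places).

The shift: 09:15–17:52 = 8 h 37 min → rounds to 8 h 36 min

8.60 hours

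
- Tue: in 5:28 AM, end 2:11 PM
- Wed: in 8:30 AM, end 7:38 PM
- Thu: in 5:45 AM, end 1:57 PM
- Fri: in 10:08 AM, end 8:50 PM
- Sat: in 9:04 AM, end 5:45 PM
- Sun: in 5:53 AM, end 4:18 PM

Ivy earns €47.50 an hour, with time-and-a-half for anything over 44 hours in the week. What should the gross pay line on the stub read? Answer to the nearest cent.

€3076.81

Tue: 5:28 AM–2:11 PM = 8 h 43 min
Wed: 8:30 AM–7:38 PM = 11 h 8 min
Thu: 5:45 AM–1:57 PM = 8 h 12 min
Fri: 10:08 AM–8:50 PM = 10 h 42 min
Sat: 9:04 AM–5:45 PM = 8 h 41 min
Sun: 5:53 AM–4:18 PM = 10 h 25 min
Total worked: 57 h 51 min = 3471 min.
Regular 44 h 0 min = 2640 min at €47.50/h; overtime 13 h 51 min = 831 min at €71.25/h.
Pay = (2640 × €47.50 + 831 × €71.25) ÷ 60 = €3076.81.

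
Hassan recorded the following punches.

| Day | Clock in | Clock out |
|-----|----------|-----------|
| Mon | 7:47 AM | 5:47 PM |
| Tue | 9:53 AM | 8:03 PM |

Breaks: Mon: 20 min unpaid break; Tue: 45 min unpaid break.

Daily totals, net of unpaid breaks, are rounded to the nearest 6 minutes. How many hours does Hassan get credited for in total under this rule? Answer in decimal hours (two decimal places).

Mon: 7:47 AM–5:47 PM = 10 h 0 min − 20 min = 9 h 40 min → rounds to 9 h 42 min
Tue: 9:53 AM–8:03 PM = 10 h 10 min − 45 min = 9 h 25 min → rounds to 9 h 24 min
Total credited: 19 h 6 min.

19.10 hours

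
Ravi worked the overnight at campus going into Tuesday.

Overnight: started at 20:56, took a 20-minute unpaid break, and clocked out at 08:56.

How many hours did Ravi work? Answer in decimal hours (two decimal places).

Overnight: 20:56 → midnight = 3 h 4 min; midnight → 08:56 = 8 h 56 min; span 12 h 0 min; less 20 min break → 11 h 40 min

11.67 hours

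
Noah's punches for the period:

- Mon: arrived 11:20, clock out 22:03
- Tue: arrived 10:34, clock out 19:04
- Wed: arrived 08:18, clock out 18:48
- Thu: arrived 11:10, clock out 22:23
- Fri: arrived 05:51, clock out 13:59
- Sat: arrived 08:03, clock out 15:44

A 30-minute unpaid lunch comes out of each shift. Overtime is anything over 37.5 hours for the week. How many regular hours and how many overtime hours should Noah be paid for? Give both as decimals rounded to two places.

Mon: 11:20–22:03 = 10 h 43 min; less 30 min break → 10 h 13 min
Tue: 10:34–19:04 = 8 h 30 min; less 30 min break → 8 h 0 min
Wed: 08:18–18:48 = 10 h 30 min; less 30 min break → 10 h 0 min
Thu: 11:10–22:23 = 11 h 13 min; less 30 min break → 10 h 43 min
Fri: 05:51–13:59 = 8 h 8 min; less 30 min break → 7 h 38 min
Sat: 08:03–15:44 = 7 h 41 min; less 30 min break → 7 h 11 min
Total worked: 53 h 45 min = 53.75 h.
Threshold 37.5 h → overtime 16 h 15 min, regular 37 h 30 min.

Regular 37.50 hours, overtime 16.25 hours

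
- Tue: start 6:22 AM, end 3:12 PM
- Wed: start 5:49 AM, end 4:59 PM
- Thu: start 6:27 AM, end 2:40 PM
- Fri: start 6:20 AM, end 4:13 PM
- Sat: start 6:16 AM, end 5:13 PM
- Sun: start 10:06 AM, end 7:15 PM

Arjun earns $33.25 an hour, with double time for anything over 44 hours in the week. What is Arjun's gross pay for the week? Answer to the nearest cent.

$2407.30

Tue: 6:22 AM–3:12 PM = 8 h 50 min
Wed: 5:49 AM–4:59 PM = 11 h 10 min
Thu: 6:27 AM–2:40 PM = 8 h 13 min
Fri: 6:20 AM–4:13 PM = 9 h 53 min
Sat: 6:16 AM–5:13 PM = 10 h 57 min
Sun: 10:06 AM–7:15 PM = 9 h 9 min
Total worked: 58 h 12 min = 3492 min.
Regular 44 h 0 min = 2640 min at $33.25/h; overtime 14 h 12 min = 852 min at $66.50/h.
Pay = (2640 × $33.25 + 852 × $66.50) ÷ 60 = $2407.30.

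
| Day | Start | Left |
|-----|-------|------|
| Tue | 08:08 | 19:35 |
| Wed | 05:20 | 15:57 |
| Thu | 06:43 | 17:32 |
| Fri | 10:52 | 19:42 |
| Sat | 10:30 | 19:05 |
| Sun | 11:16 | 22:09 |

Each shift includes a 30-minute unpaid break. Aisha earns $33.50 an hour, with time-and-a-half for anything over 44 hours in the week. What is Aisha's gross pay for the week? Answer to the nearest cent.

$2186.71

Tue: 08:08–19:35 = 11 h 27 min; less 30 min break → 10 h 57 min
Wed: 05:20–15:57 = 10 h 37 min; less 30 min break → 10 h 7 min
Thu: 06:43–17:32 = 10 h 49 min; less 30 min break → 10 h 19 min
Fri: 10:52–19:42 = 8 h 50 min; less 30 min break → 8 h 20 min
Sat: 10:30–19:05 = 8 h 35 min; less 30 min break → 8 h 5 min
Sun: 11:16–22:09 = 10 h 53 min; less 30 min break → 10 h 23 min
Total worked: 58 h 11 min = 3491 min.
Regular 44 h 0 min = 2640 min at $33.50/h; overtime 14 h 11 min = 851 min at $50.25/h.
Pay = (2640 × $33.50 + 851 × $50.25) ÷ 60 = $2186.71.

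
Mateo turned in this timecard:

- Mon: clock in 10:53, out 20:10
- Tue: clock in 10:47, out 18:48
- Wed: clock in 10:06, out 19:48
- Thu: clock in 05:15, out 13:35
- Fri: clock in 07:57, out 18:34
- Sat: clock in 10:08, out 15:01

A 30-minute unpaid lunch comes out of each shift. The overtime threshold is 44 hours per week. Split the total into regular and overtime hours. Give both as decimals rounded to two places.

Regular 44.00 hours, overtime 3.83 hours

Mon: 10:53–20:10 = 9 h 17 min; less 30 min break → 8 h 47 min
Tue: 10:47–18:48 = 8 h 1 min; less 30 min break → 7 h 31 min
Wed: 10:06–19:48 = 9 h 42 min; less 30 min break → 9 h 12 min
Thu: 05:15–13:35 = 8 h 20 min; less 30 min break → 7 h 50 min
Fri: 07:57–18:34 = 10 h 37 min; less 30 min break → 10 h 7 min
Sat: 10:08–15:01 = 4 h 53 min; less 30 min break → 4 h 23 min
Total worked: 47 h 50 min = 47.83 h.
Threshold 44 h → overtime 3 h 50 min, regular 44 h 0 min.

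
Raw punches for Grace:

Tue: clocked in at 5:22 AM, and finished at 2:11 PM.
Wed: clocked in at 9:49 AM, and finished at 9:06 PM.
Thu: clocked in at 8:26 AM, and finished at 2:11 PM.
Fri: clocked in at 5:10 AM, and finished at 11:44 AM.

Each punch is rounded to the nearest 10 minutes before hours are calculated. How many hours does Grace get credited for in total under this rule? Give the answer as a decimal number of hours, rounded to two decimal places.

32.33 hours

Tue: in 5:22 AM→5:20 AM, out 2:11 PM→2:10 PM; 8 h 50 min
Wed: in 9:49 AM→9:50 AM, out 9:06 PM→9:10 PM; 11 h 20 min
Thu: in 8:26 AM→8:30 AM, out 2:11 PM→2:10 PM; 5 h 40 min
Fri: in 5:10 AM→5:10 AM, out 11:44 AM→11:40 AM; 6 h 30 min
Total credited: 32 h 20 min.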